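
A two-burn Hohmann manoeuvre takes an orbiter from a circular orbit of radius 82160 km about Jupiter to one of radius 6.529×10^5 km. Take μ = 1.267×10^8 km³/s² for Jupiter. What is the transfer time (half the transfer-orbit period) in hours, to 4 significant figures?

Transfer-ellipse semi-major axis a_t = (r₁ + r₂)/2 = (82160 + 6.529×10^5)/2 = 3.6753×10^5 km.
By Kepler's third law the transfer-orbit period is T = 2π√(a_t³/μ), so t = T/2 = 62187 s.
Converting: 62187 s ÷ 3600 s/hour = 17.27 hours.

t = 17.27 hours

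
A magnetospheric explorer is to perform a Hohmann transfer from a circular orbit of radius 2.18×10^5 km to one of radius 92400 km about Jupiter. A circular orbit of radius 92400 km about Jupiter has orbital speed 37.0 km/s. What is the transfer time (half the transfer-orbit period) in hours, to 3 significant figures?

From the circular-orbit relation v² = μ/r at r = 92400 km: μ = v²r = (37.0)² × 92400 = 1.26496×10^8 km³/s².
The Hohmann ellipse has a_t = (r₁ + r₂)/2 = 1.552×10^5 km.
Transfer time t = π√(a_t³/μ) = π√((1.552×10^5)³ / 1.26496×10^8) = 17080 s.
Converting: 17080 s ÷ 3600 s/hour = 4.74 hours.

t = 4.74 hours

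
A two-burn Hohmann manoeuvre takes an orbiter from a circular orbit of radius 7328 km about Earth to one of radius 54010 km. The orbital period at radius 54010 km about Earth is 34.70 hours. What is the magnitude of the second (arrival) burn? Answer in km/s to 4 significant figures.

Δv₂ = 1.389 km/s

From Kepler's third law T² = 4π²r³/μ at r = 54010 km, T = 34.70 hours = 34.70 × 3600 s = 1.2492×10^5 s: μ = 4π²r³/T² = 3.98583×10^5 km³/s².
The Hohmann ellipse has a_t = (r₁ + r₂)/2 = 30669 km.
Circular speed at r = 54010 km: v_c = √(μ/r) = 2.717 km/s.
Vis-viva on the transfer ellipse at r = 54010 km gives v_t = √[μ(2/r − 1/a_t)] = 1.328 km/s.
Δv₂ = |v_t − v_c| = |1.328 − 2.717| = 1.389 km/s.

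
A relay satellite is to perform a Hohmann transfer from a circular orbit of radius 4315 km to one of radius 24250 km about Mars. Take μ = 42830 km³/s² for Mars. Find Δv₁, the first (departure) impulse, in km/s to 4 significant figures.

The Hohmann ellipse has a_t = (r₁ + r₂)/2 = 14282.5 km.
Circular speed at r = 4315 km: v_c = √(μ/r) = 3.1505 km/s.
Vis-viva on the transfer ellipse at r = 4315 km gives v_t = √[μ(2/r − 1/a_t)] = 4.1052 km/s.
Δv₁ = |v_t − v_c| = |4.1052 − 3.1505| = 0.9547 km/s.

Δv₁ = 0.9547 km/s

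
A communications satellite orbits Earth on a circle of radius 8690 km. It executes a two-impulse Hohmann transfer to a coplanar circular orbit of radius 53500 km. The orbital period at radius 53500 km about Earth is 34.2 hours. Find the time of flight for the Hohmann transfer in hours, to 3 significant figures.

From Kepler's third law T² = 4π²r³/μ at r = 53500 km, T = 34.2 hours = 34.2 × 3600 s = 1.2312×10^5 s: μ = 4π²r³/T² = 3.98808×10^5 km³/s².
The Hohmann ellipse has a_t = (r₁ + r₂)/2 = 31095 km.
By Kepler's third law the transfer-orbit period is T = 2π√(a_t³/μ), so t = T/2 = 27280 s.
Converting: 27280 s ÷ 3600 s/hour = 7.58 hours.

t = 7.58 hours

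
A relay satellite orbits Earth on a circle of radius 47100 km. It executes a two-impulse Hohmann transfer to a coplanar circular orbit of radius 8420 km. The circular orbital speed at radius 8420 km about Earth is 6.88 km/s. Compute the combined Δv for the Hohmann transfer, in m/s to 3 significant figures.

From the circular-orbit relation v² = μ/r at r = 8420 km: μ = v²r = (6.88)² × 8420 = 3.98556×10^5 km³/s².
Transfer-ellipse semi-major axis a_t = (r₁ + r₂)/2 = (47100 + 8420)/2 = 27760 km.
Circular speed at r₁: v₁ = √(μ/r₁) = √(3.98556×10^5/47100) = 2.909 km/s.
On the transfer ellipse at r₁, vis-viva equation gives v_a = √[μ(2/r₁ − 1/a_t)] = 1.602 km/s.
First burn Δv₁ = |v_a − v₁| = 1.307 km/s.
At r₂, v₂ = √(μ/r₂) = 6.880 km/s.
Transfer-orbit speed at r₂: v_p = √[μ(2/r₂ − 1/a_t)] = 8.962 km/s.
Second burn Δv₂ = |v₂ − v_p| = 2.082 km/s.
Total Δv = Δv₁ + Δv₂ = 3.389 km/s.

Δv = 3390 m/s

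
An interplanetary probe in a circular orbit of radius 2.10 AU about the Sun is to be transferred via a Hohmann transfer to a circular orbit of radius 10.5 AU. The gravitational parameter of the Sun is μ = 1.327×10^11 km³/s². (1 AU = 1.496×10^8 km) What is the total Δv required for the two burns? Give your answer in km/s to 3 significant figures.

In km: r₁ = 2.10 × 1.496×10^8 = 3.1416×10^8 km; r₂ = 10.5 × 1.496×10^8 = 1.5708×10^9 km.
Semi-major axis of the transfer orbit: a_t = (3.1416×10^8 + 1.5708×10^9)/2 = 9.4248×10^8 km.
Circular speed at r₁: v₁ = √(μ/r₁) = √(1.327×10^11/3.1416×10^8) = 20.5523 km/s.
On the transfer ellipse at r₁, vis-viva gives v_p = √[μ(2/r₁ − 1/a_t)] = 26.5329 km/s.
First burn Δv₁ = |v_p − v₁| = 5.9806 km/s.
At r₂, v₂ = √(μ/r₂) = 9.1913 km/s.
Transfer-orbit speed at r₂: v_a = √[μ(2/r₂ − 1/a_t)] = 5.3066 km/s.
Second burn Δv₂ = |v₂ − v_a| = 3.8847 km/s.
Total Δv = Δv₁ + Δv₂ = 9.865 km/s.

Δv = 9.87 km/s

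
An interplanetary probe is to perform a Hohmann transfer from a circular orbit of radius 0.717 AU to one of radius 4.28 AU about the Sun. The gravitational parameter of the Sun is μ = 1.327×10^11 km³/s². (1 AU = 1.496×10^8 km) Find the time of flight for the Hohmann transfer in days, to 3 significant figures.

In km: r₁ = 0.717 × 1.496×10^8 = 1.072632×10^8 km; r₂ = 4.28 × 1.496×10^8 = 6.40288×10^8 km.
Transfer-ellipse semi-major axis a_t = (r₁ + r₂)/2 = (1.072632×10^8 + 6.40288×10^8)/2 = 3.737756×10^8 km.
Transfer time t = π√(a_t³/μ) = π√((3.737756×10^8)³ / 1.327×10^11) = 6.232×10^7 s.
Converting: 6.232×10^7 s ÷ 86400 s/day = 721 days.

t = 721 days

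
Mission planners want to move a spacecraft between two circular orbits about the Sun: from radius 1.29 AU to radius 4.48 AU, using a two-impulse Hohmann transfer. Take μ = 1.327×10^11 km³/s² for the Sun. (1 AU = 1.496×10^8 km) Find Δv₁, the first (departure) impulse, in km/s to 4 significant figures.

In km: r₁ = 1.29 × 1.496×10^8 = 1.92984×10^8 km; r₂ = 4.48 × 1.496×10^8 = 6.70208×10^8 km.
The Hohmann ellipse has a_t = (r₁ + r₂)/2 = 4.31596×10^8 km.
Circular speed at r = 1.92984×10^8 km: v_c = √(μ/r) = 26.223 km/s.
Vis-viva on the transfer ellipse at r = 1.92984×10^8 km gives v_t = √[μ(2/r − 1/a_t)] = 32.677 km/s.
Δv₁ = |v_t − v_c| = |32.677 − 26.223| = 6.454 km/s.

Δv₁ = 6.454 km/s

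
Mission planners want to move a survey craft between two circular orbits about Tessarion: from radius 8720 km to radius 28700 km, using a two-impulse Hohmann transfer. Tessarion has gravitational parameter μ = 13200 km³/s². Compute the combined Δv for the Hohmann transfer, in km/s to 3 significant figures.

The Hohmann ellipse has a_t = (r₁ + r₂)/2 = 18710 km.
Circular speed at r₁: v₁ = √(μ/r₁) = √(13200/8720) = 1.23035 km/s.
On the transfer ellipse at r₁, vis-viva equation gives v_p = √[μ(2/r₁ − 1/a_t)] = 1.52382 km/s.
First burn Δv₁ = |v_p − v₁| = 0.2935 km/s.
Circular speed at r₂: v₂ = √(μ/r₂) = 0.6782 km/s.
Transfer-orbit speed at r₂: v_a = √[μ(2/r₂ − 1/a_t)] = 0.4630 km/s.
Second burn Δv₂ = |v₂ − v_a| = 0.2152 km/s.
Δv = Δv₁ + Δv₂ = 0.2935 + 0.2152 = 0.5087 km/s.

Δv = 0.509 km/s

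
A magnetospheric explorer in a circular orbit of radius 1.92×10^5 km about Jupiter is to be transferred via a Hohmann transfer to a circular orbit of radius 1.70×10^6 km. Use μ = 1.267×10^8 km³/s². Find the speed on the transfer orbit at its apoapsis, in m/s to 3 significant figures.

Semi-major axis of the transfer orbit: a_t = (1.920×10^5 + 1.700×10^6)/2 = 9.460×10^5 km.
The apoapsis of the transfer ellipse is at r = 1.700×10^6 km.
Vis-viva: v = √[μ(2/r − 1/a_t)] = √[1.267×10^8 × (2/1.700×10^6 − 1/9.460×10^5)] = 3.889 km/s.

v = 3890 m/s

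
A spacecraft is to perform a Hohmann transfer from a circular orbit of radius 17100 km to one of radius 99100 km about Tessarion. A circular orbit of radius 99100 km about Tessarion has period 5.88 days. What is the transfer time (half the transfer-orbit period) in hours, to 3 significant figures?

t = 31.7 hours

From Kepler's third law T² = 4π²r³/μ at r = 99100 km, T = 5.88 days = 5.88 × 86400 s = 5.08032×10^5 s: μ = 4π²r³/T² = 1.48867×10^5 km³/s².
Semi-major axis of the transfer orbit: a_t = (17100 + 99100)/2 = 58100 km.
Half the transfer-orbit period gives t = π√(a_t³/μ) = 1.140×10^5 s.
Converting: 1.140×10^5 s ÷ 3600 s/hour = 31.7 hours.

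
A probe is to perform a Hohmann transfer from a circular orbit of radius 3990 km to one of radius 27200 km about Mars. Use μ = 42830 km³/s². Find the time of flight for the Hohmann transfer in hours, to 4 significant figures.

t = 8.212 hours

Transfer-ellipse semi-major axis a_t = (r₁ + r₂)/2 = (3990 + 27200)/2 = 15595 km.
By Kepler's third law the transfer-orbit period is T = 2π√(a_t³/μ), so t = T/2 = 29563 s.
Converting: 29563 s ÷ 3600 s/hour = 8.212 hours.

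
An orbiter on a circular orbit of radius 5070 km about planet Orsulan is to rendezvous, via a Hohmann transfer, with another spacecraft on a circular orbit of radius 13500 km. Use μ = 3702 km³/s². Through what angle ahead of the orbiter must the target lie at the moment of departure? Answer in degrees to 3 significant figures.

Transfer-ellipse semi-major axis a_t = (r₁ + r₂)/2 = (5070 + 13500)/2 = 9285 km.
Transfer time t = π√(a_t³/μ) = 46200 s.
The target's mean motion on its circular orbit is ω₂ = √(μ/r₂³) = 3.879×10^-5 rad/s.
Angle swept by the target during transfer: ω₂·t = 1.792 rad = 102.7°.
Arrival is 180° from departure on the ellipse, so φ = 180° − 102.7° = 77.3°.

φ = 77.3°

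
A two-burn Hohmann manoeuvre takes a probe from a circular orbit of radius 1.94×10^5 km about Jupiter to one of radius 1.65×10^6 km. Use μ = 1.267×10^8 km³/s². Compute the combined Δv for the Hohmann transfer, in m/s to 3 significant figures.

Δv = 13400 m/s

Semi-major axis of the transfer orbit: a_t = (1.940×10^5 + 1.650×10^6)/2 = 9.220×10^5 km.
Circular speed at r₁: v₁ = √(μ/r₁) = √(1.267×10^8/1.940×10^5) = 25.555680 km/s.
Transfer-orbit speed at r₁ (vis-viva equation): v_p = √[μ(2/r₁ − 1/a_t)] = 34.187233 km/s.
First burn Δv₁ = |v_p − v₁| = 8.6316 km/s.
Circular speed at r₂: v₂ = √(μ/r₂) = 8.7629 km/s.
Transfer-orbit speed at r₂: v_a = √[μ(2/r₂ − 1/a_t)] = 4.0196 km/s.
Second burn Δv₂ = |v₂ − v_a| = 4.7433 km/s.
Total Δv = Δv₁ + Δv₂ = 13.37 km/s.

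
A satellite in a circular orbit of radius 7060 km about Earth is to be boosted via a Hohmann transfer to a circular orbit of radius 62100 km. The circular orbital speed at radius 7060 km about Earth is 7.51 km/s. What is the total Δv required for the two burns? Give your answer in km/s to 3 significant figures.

From the circular-orbit relation v² = μ/r at r = 7060 km: μ = v²r = (7.51)² × 7060 = 3.98185×10^5 km³/s².
Transfer-ellipse semi-major axis a_t = (r₁ + r₂)/2 = (7060 + 62100)/2 = 34580 km.
At r₁ the circular-orbit speed is v₁ = √(μ/r₁) = 7.5100 km/s.
Transfer-orbit speed at r₁ (v² = μ(2/r − 1/a)): v_p = √[μ(2/r₁ − 1/a_t)] = 10.064 km/s.
First burn Δv₁ = |v_p − v₁| = 2.554 km/s.
At r₂, v₂ = √(μ/r₂) = 2.532 km/s.
Transfer-orbit speed at r₂: v_a = √[μ(2/r₂ − 1/a_t)] = 1.144 km/s.
Second burn Δv₂ = |v₂ − v_a| = 1.388 km/s.
Total Δv = Δv₁ + Δv₂ = 3.942 km/s.

Δv = 3.94 km/s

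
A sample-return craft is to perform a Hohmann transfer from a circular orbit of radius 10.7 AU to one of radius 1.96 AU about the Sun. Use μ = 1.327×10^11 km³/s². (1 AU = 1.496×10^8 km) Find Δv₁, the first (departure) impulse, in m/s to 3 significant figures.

Δv₁ = 4040 m/s

In km: r₁ = 10.7 × 1.496×10^8 = 1.60072×10^9 km; r₂ = 1.96 × 1.496×10^8 = 2.93216×10^8 km.
Transfer-ellipse semi-major axis a_t = (r₁ + r₂)/2 = (1.60072×10^9 + 2.93216×10^8)/2 = 9.46968×10^8 km.
On the circular orbit at r = 1.60072×10^9 km, v_c = √(μ/r) = 9.105 km/s.
Vis-viva on the transfer ellipse at r = 1.60072×10^9 km gives v_t = √[μ(2/r − 1/a_t)] = 5.066 km/s.
Δv₁ = |v_t − v_c| = |5.066 − 9.105| = 4.039 km/s.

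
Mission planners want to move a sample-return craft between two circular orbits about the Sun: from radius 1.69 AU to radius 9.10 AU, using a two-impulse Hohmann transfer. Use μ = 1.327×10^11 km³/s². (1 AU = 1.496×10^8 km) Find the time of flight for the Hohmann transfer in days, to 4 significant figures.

t = 2289 days

In km: r₁ = 1.69 × 1.496×10^8 = 2.52824×10^8 km; r₂ = 9.10 × 1.496×10^8 = 1.36136×10^9 km.
Transfer-ellipse semi-major axis a_t = (r₁ + r₂)/2 = (2.52824×10^8 + 1.36136×10^9)/2 = 8.07092×10^8 km.
By Kepler's third law the transfer-orbit period is T = 2π√(a_t³/μ), so t = T/2 = 1.9774×10^8 s.
Converting: 1.9774×10^8 s ÷ 86400 s/day = 2289 days.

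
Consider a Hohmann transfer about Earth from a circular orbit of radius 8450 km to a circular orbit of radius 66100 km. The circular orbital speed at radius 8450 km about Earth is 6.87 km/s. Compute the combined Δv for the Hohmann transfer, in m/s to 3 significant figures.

From the circular-orbit relation v² = μ/r at r = 8450 km: μ = v²r = (6.87)² × 8450 = 3.98814×10^5 km³/s².
The Hohmann ellipse has a_t = (r₁ + r₂)/2 = 37275 km.
At r₁ the circular-orbit speed is v₁ = √(μ/r₁) = 6.870 km/s.
Transfer-orbit speed at r₁ (vis-viva): v_p = √[μ(2/r₁ − 1/a_t)] = 9.148 km/s.
First burn Δv₁ = |v_p − v₁| = 2.278 km/s.
At r₂, v₂ = √(μ/r₂) = 2.4563 km/s.
Transfer-orbit speed at r₂: v_a = √[μ(2/r₂ − 1/a_t)] = 1.1695 km/s.
Second burn Δv₂ = |v₂ − v_a| = 1.287 km/s.
Δv = Δv₁ + Δv₂ = 2.278 + 1.287 = 3.565 km/s.

Δv = 3570 m/s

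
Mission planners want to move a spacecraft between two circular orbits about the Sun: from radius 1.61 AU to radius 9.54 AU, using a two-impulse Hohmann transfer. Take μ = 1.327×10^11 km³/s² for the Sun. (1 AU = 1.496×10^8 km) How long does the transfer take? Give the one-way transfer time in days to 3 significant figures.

In km: r₁ = 1.61 × 1.496×10^8 = 2.40856×10^8 km; r₂ = 9.54 × 1.496×10^8 = 1.427184×10^9 km.
Transfer-ellipse semi-major axis a_t = (r₁ + r₂)/2 = (2.40856×10^8 + 1.427184×10^9)/2 = 8.3402×10^8 km.
By Kepler's third law the transfer-orbit period is T = 2π√(a_t³/μ), so t = T/2 = 2.077×10^8 s.
Converting: 2.077×10^8 s ÷ 86400 s/day = 2400 days.

t = 2400 days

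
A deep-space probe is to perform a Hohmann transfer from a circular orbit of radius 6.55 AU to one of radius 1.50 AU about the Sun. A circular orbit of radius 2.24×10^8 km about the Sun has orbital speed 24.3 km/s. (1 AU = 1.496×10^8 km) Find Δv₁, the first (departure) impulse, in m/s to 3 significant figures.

From the circular-orbit relation v² = μ/r at r = 2.24×10^8 km: μ = v²r = (24.3)² × 2.24×10^8 = 1.32270×10^11 km³/s².
In km: r₁ = 6.55 × 1.496×10^8 = 9.7988×10^8 km; r₂ = 1.50 × 1.496×10^8 = 2.244×10^8 km.
Semi-major axis of the transfer orbit: a_t = (9.7988×10^8 + 2.244×10^8)/2 = 6.0214×10^8 km.
On the circular orbit at r = 9.7988×10^8 km, v_c = √(μ/r) = 11.6183 km/s.
Transfer-orbit speed at the same r (vis-viva, a = a_t): v_t = √[μ(2/r − 1/a_t)] = 7.09262 km/s.
Δv₁ = |v_t − v_c| = |7.09262 − 11.6183| = 4.526 km/s.

Δv₁ = 4530 m/s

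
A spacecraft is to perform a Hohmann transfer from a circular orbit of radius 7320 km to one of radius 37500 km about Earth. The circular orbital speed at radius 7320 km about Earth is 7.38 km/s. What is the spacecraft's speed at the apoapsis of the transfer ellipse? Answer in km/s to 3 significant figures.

From the circular-orbit relation v² = μ/r at r = 7320 km: μ = v²r = (7.38)² × 7320 = 3.98679×10^5 km³/s².
Transfer-ellipse semi-major axis a_t = (r₁ + r₂)/2 = (7320 + 37500)/2 = 22410 km.
The apoapsis of the transfer ellipse is at r = 37500 km.
Vis-viva: v = √[μ(2/r − 1/a_t)] = √[3.98679×10^5 × (2/37500 − 1/22410)] = 1.864 km/s.

v = 1.86 km/s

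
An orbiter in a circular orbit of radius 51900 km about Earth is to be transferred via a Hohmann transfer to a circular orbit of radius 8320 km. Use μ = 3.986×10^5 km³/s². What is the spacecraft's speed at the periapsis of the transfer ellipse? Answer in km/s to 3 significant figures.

Transfer-ellipse semi-major axis a_t = (r₁ + r₂)/2 = (51900 + 8320)/2 = 30110 km.
At periapsis, r = 8320 km.
From the vis-viva equation, v = √[μ(2/r − 1/a_t)] = 9.087 km/s.

v = 9.09 km/s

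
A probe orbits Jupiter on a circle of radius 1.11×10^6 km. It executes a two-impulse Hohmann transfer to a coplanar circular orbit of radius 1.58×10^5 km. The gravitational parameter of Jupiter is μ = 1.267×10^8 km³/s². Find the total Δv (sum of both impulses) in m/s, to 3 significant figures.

Δv = 14500 m/s

The Hohmann ellipse has a_t = (r₁ + r₂)/2 = 6.340×10^5 km.
At r₁ the circular-orbit speed is v₁ = √(μ/r₁) = 10.6838 km/s.
On the transfer ellipse at r₁, v² = μ(2/r − 1/a) gives v_a = √[μ(2/r₁ − 1/a_t)] = 5.33348 km/s.
First burn Δv₁ = |v_a − v₁| = 5.350 km/s.
Circular speed at r₂: v₂ = √(μ/r₂) = 28.3178 km/s.
Transfer-orbit speed at r₂: v_p = √[μ(2/r₂ − 1/a_t)] = 37.4694 km/s.
Second burn Δv₂ = |v₂ − v_p| = 9.152 km/s.
Δv = Δv₁ + Δv₂ = 5.350 + 9.152 = 14.50 km/s.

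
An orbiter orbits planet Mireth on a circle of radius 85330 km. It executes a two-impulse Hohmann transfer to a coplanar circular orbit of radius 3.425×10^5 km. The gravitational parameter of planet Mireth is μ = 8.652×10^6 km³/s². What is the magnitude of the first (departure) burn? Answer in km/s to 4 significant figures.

The Hohmann ellipse has a_t = (r₁ + r₂)/2 = 2.13915×10^5 km.
On the circular orbit at r = 85330 km, v_c = √(μ/r) = 10.069 km/s.
Vis-viva on the transfer ellipse at r = 85330 km gives v_t = √[μ(2/r − 1/a_t)] = 12.741 km/s.
Δv₁ = |v_t − v_c| = |12.741 − 10.069| = 2.672 km/s.

Δv₁ = 2.672 km/s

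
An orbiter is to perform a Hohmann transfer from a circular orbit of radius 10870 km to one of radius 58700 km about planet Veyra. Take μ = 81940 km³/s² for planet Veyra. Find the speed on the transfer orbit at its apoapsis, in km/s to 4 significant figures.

Transfer-ellipse semi-major axis a_t = (r₁ + r₂)/2 = (10870 + 58700)/2 = 34785 km.
At apoapsis, r = 58700 km.
Vis-viva: v = √[μ(2/r − 1/a_t)] = √[81940 × (2/58700 − 1/34785)] = 0.6605 km/s.

v = 0.6605 km/s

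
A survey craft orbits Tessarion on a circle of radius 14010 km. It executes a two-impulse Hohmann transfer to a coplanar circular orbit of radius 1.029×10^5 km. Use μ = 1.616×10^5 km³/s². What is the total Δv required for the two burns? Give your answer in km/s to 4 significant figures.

Semi-major axis of the transfer orbit: a_t = (14010 + 1.029×10^5)/2 = 58455 km.
At r₁ the circular-orbit speed is v₁ = √(μ/r₁) = 3.3963 km/s.
Transfer-orbit speed at r₁ (vis-viva): v_p = √[μ(2/r₁ − 1/a_t)] = 4.5061 km/s.
First burn Δv₁ = |v_p − v₁| = 1.1098 km/s.
Circular speed at r₂: v₂ = √(μ/r₂) = 1.25318 km/s.
Transfer-orbit speed at r₂: v_a = √[μ(2/r₂ − 1/a_t)] = 0.613509 km/s.
Second burn Δv₂ = |v₂ − v_a| = 0.63967 km/s.
Δv = Δv₁ + Δv₂ = 1.1098 + 0.63967 = 1.749 km/s.

Δv = 1.749 km/s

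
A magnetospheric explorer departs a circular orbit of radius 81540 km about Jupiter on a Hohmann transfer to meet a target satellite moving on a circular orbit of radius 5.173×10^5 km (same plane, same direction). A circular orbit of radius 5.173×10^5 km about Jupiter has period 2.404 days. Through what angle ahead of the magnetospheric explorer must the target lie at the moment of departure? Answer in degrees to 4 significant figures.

φ = 100.7°

From Kepler's third law T² = 4π²r³/μ at r = 5.173×10^5 km, T = 2.404 days = 2.404 × 86400 s = 2.077056×10^5 s: μ = 4π²r³/T² = 1.26675×10^8 km³/s².
The Hohmann ellipse has a_t = (r₁ + r₂)/2 = 2.9942×10^5 km.
Transfer time t = π√(a_t³/μ) = 45733 s.
The target's mean motion on its circular orbit is ω₂ = √(μ/r₂³) = 3.0250×10^-5 rad/s.
Angle swept by the target during transfer: ω₂·t = 1.3834 rad = 79.26°.
Arrival is 180° from departure on the ellipse, so φ = 180° − 79.26° = 100.7°.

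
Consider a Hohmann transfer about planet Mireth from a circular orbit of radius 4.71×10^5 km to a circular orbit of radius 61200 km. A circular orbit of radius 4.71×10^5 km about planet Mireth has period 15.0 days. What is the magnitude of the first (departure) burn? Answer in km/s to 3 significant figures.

Δv₁ = 1.19 km/s

From Kepler's third law T² = 4π²r³/μ at r = 4.71×10^5 km, T = 15.0 days = 15.0 × 86400 s = 1.296×10^6 s: μ = 4π²r³/T² = 2.45591×10^6 km³/s².
Transfer-ellipse semi-major axis a_t = (r₁ + r₂)/2 = (4.710×10^5 + 61200)/2 = 2.661×10^5 km.
Circular speed at r = 4.710×10^5 km: v_c = √(μ/r) = 2.283 km/s.
Transfer-orbit speed at the same r (vis-viva, a = a_t): v_t = √[μ(2/r − 1/a_t)] = 1.095 km/s.
Δv₁ = |v_t − v_c| = |1.095 − 2.283| = 1.188 km/s.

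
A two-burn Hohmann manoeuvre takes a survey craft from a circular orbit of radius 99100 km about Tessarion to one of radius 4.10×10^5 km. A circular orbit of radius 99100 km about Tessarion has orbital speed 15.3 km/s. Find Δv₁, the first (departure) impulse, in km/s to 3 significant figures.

From the circular-orbit relation v² = μ/r at r = 99100 km: μ = v²r = (15.3)² × 99100 = 2.31983×10^7 km³/s².
Semi-major axis of the transfer orbit: a_t = (99100 + 4.100×10^5)/2 = 2.5455×10^5 km.
Circular speed at r = 99100 km: v_c = √(μ/r) = 15.300 km/s.
Vis-viva on the transfer ellipse at r = 99100 km gives v_t = √[μ(2/r − 1/a_t)] = 19.418 km/s.
Δv₁ = |v_t − v_c| = |19.418 − 15.300| = 4.118 km/s.

Δv₁ = 4.12 km/s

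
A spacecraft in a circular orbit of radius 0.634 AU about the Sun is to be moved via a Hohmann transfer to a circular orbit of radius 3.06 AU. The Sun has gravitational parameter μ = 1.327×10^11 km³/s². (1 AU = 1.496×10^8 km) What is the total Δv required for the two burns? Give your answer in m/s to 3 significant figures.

Δv = 17800 m/s

In km: r₁ = 0.634 × 1.496×10^8 = 9.48464×10^7 km; r₂ = 3.06 × 1.496×10^8 = 4.57776×10^8 km.
Transfer-ellipse semi-major axis a_t = (r₁ + r₂)/2 = (9.48464×10^7 + 4.57776×10^8)/2 = 2.763112×10^8 km.
Circular speed at r₁: v₁ = √(μ/r₁) = √(1.327×10^11/9.48464×10^7) = 37.405 km/s.
Transfer-orbit speed at r₁ (vis-viva): v_p = √[μ(2/r₁ − 1/a_t)] = 48.145 km/s.
First burn Δv₁ = |v_p − v₁| = 10.74 km/s.
At r₂, v₂ = √(μ/r₂) = 17.026 km/s.
Transfer-orbit speed at r₂: v_a = √[μ(2/r₂ − 1/a_t)] = 9.9752 km/s.
Second burn Δv₂ = |v₂ − v_a| = 7.051 km/s.
Δv = Δv₁ + Δv₂ = 10.74 + 7.051 = 17.79 km/s.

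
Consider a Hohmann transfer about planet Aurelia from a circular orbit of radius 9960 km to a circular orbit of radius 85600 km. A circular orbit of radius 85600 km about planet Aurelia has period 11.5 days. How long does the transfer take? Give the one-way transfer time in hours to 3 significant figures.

From Kepler's third law T² = 4π²r³/μ at r = 85600 km, T = 11.5 days = 11.5 × 86400 s = 9.936×10^5 s: μ = 4π²r³/T² = 25081.8 km³/s².
Semi-major axis of the transfer orbit: a_t = (9960 + 85600)/2 = 47780 km.
By Kepler's third law the transfer-orbit period is T = 2π√(a_t³/μ), so t = T/2 = 2.07176×10^5 s.
Converting: 2.07176×10^5 s ÷ 3600 s/hour = 57.5 hours.

t = 57.5 hours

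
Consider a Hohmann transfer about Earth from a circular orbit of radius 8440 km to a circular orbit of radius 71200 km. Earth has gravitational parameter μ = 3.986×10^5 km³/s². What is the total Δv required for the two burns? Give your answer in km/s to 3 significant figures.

Δv = 3.59 km/s

Semi-major axis of the transfer orbit: a_t = (8440 + 71200)/2 = 39820 km.
At r₁ the circular-orbit speed is v₁ = √(μ/r₁) = 6.872 km/s.
Transfer-orbit speed at r₁ (v² = μ(2/r − 1/a)): v_p = √[μ(2/r₁ − 1/a_t)] = 9.189 km/s.
First burn Δv₁ = |v_p − v₁| = 2.317 km/s.
Circular speed at r₂: v₂ = √(μ/r₂) = 2.366 km/s.
Transfer-orbit speed at r₂: v_a = √[μ(2/r₂ − 1/a_t)] = 1.089 km/s.
Second burn Δv₂ = |v₂ − v_a| = 1.277 km/s.
Total Δv = Δv₁ + Δv₂ = 3.594 km/s.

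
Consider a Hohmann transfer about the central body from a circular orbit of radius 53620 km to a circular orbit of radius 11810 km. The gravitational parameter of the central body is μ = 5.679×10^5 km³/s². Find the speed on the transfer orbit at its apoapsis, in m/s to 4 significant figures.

The Hohmann ellipse has a_t = (r₁ + r₂)/2 = 32715 km.
At apoapsis, r = 53620 km.
From the vis-viva equation, v = √[μ(2/r − 1/a_t)] = 1.955 km/s.

v = 1955 m/s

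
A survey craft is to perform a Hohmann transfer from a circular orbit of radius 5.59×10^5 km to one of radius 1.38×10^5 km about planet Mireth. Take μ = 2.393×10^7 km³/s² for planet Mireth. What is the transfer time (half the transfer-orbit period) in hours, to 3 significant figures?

Transfer-ellipse semi-major axis a_t = (r₁ + r₂)/2 = (5.590×10^5 + 1.380×10^5)/2 = 3.485×10^5 km.
Transfer time t = π√(a_t³/μ) = π√((3.485×10^5)³ / 2.393×10^7) = 1.321×10^5 s.
Converting: 1.321×10^5 s ÷ 3600 s/hour = 36.7 hours.

t = 36.7 hours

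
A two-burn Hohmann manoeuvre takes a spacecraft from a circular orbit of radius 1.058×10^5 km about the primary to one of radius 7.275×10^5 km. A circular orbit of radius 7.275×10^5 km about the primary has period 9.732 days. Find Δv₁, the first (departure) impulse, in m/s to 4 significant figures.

From Kepler's third law T² = 4π²r³/μ at r = 7.275×10^5 km, T = 9.732 days = 9.732 × 86400 s = 8.408448×10^5 s: μ = 4π²r³/T² = 2.14994×10^7 km³/s².
Semi-major axis of the transfer orbit: a_t = (1.058×10^5 + 7.275×10^5)/2 = 4.1665×10^5 km.
Circular speed at r = 1.058×10^5 km: v_c = √(μ/r) = 14.25511 km/s.
Vis-viva on the transfer ellipse at r = 1.058×10^5 km gives v_t = √[μ(2/r − 1/a_t)] = 18.83656 km/s.
Δv₁ = |v_t − v_c| = |18.83656 − 14.25511| = 4.581 km/s.

Δv₁ = 4581 m/s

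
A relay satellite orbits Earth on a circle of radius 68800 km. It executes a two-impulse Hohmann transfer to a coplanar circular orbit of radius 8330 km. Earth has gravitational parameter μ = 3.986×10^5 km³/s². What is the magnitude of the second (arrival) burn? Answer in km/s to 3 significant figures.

Δv₂ = 2.32 km/s

Transfer-ellipse semi-major axis a_t = (r₁ + r₂)/2 = (68800 + 8330)/2 = 38565 km.
Circular speed at r = 8330 km: v_c = √(μ/r) = 6.917 km/s.
Vis-viva on the transfer ellipse at r = 8330 km gives v_t = √[μ(2/r − 1/a_t)] = 9.239 km/s.
Δv₂ = |v_t − v_c| = |9.239 − 6.917| = 2.322 km/s.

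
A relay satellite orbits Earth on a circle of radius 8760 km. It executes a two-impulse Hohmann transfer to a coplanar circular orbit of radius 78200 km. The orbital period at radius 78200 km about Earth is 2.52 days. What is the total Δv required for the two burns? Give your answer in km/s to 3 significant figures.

Δv = 3.54 km/s

From Kepler's third law T² = 4π²r³/μ at r = 78200 km, T = 2.52 days = 2.52 × 86400 s = 2.17728×10^5 s: μ = 4π²r³/T² = 3.98246×10^5 km³/s².
Transfer-ellipse semi-major axis a_t = (r₁ + r₂)/2 = (8760 + 78200)/2 = 43480 km.
At r₁ the circular-orbit speed is v₁ = √(μ/r₁) = 6.7425 km/s.
Transfer-orbit speed at r₁ (vis-viva equation): v_p = √[μ(2/r₁ − 1/a_t)] = 9.0424 km/s.
First burn Δv₁ = |v_p − v₁| = 2.300 km/s.
At r₂, v₂ = √(μ/r₂) = 2.257 km/s.
Transfer-orbit speed at r₂: v_a = √[μ(2/r₂ − 1/a_t)] = 1.013 km/s.
Second burn Δv₂ = |v₂ − v_a| = 1.244 km/s.
Total Δv = Δv₁ + Δv₂ = 3.544 km/s.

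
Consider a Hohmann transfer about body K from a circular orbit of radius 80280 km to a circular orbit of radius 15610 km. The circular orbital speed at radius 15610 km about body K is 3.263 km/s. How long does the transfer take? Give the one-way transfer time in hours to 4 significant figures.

t = 22.47 hours

From the circular-orbit relation v² = μ/r at r = 15610 km: μ = v²r = (3.263)² × 15610 = 1.66202×10^5 km³/s².
The Hohmann ellipse has a_t = (r₁ + r₂)/2 = 47945 km.
Half the transfer-orbit period gives t = π√(a_t³/μ) = 80900 s.
Converting: 80900 s ÷ 3600 s/hour = 22.47 hours.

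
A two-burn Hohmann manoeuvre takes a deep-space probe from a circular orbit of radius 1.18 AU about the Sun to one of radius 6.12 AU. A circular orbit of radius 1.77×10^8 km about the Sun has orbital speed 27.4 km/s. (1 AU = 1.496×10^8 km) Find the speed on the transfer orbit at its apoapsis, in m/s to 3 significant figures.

From the circular-orbit relation v² = μ/r at r = 1.77×10^8 km: μ = v²r = (27.4)² × 1.77×10^8 = 1.32885×10^11 km³/s².
In km: r₁ = 1.18 × 1.496×10^8 = 1.76528×10^8 km; r₂ = 6.12 × 1.496×10^8 = 9.15552×10^8 km.
Transfer-ellipse semi-major axis a_t = (r₁ + r₂)/2 = (1.76528×10^8 + 9.15552×10^8)/2 = 5.4604×10^8 km.
At apoapsis, r = 9.15552×10^8 km.
Vis-viva: v = √[μ(2/r − 1/a_t)] = √[1.32885×10^11 × (2/9.15552×10^8 − 1/5.4604×10^8)] = 6.850 km/s.

v = 6850 m/s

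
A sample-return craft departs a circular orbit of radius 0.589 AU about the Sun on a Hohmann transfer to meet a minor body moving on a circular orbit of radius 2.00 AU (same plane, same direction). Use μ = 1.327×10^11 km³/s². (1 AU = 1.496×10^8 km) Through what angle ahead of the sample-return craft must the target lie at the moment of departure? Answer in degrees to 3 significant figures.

φ = 86.3°

In km: r₁ = 0.589 × 1.496×10^8 = 8.81144×10^7 km; r₂ = 2.00 × 1.496×10^8 = 2.992×10^8 km.
The Hohmann ellipse has a_t = (r₁ + r₂)/2 = 1.936572×10^8 km.
Transfer time t = π√(a_t³/μ) = 2.324×10^7 s.
Target angular speed ω₂ = √(μ/r₂³) = 7.039×10^-8 rad/s.
Angle swept by the target during transfer: ω₂·t = 1.6359 rad = 93.73°.
The sample-return craft traverses 180° on the transfer ellipse, so the target must lead by 180° − 93.73° = 86.3°.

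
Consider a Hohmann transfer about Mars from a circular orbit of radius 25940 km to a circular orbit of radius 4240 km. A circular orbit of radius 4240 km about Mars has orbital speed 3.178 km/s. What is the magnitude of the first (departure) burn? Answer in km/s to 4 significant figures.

Δv₁ = 0.6038 km/s

From the circular-orbit relation v² = μ/r at r = 4240 km: μ = v²r = (3.178)² × 4240 = 42822.7 km³/s².
Transfer-ellipse semi-major axis a_t = (r₁ + r₂)/2 = (25940 + 4240)/2 = 15090 km.
On the circular orbit at r = 25940 km, v_c = √(μ/r) = 1.28485 km/s.
Transfer-orbit speed at the same r (vis-viva, a = a_t): v_t = √[μ(2/r − 1/a_t)] = 0.681067 km/s.
Δv₁ = |v_t − v_c| = |0.681067 − 1.28485| = 0.6038 km/s.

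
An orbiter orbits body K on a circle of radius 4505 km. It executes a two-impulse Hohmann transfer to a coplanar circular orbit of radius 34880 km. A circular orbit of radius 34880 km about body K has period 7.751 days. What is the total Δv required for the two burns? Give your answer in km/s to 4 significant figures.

Δv = 0.4720 km/s

From Kepler's third law T² = 4π²r³/μ at r = 34880 km, T = 7.751 days = 7.751 × 86400 s = 6.696864×10^5 s: μ = 4π²r³/T² = 3735.48 km³/s².
Semi-major axis of the transfer orbit: a_t = (4505 + 34880)/2 = 19692.5 km.
At r₁ the circular-orbit speed is v₁ = √(μ/r₁) = 0.91060 km/s.
On the transfer ellipse at r₁, vis-viva gives v_p = √[μ(2/r₁ − 1/a_t)] = 1.2119 km/s.
First burn Δv₁ = |v_p − v₁| = 0.3013 km/s.
At r₂, v₂ = √(μ/r₂) = 0.32725 km/s.
Transfer-orbit speed at r₂: v_a = √[μ(2/r₂ − 1/a_t)] = 0.15652 km/s.
Second burn Δv₂ = |v₂ − v_a| = 0.1707 km/s.
Total Δv = Δv₁ + Δv₂ = 0.4720 km/s.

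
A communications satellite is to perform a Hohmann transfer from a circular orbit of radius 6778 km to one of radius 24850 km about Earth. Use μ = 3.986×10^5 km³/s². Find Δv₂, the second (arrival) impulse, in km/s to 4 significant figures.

Δv₂ = 1.383 km/s

Transfer-ellipse semi-major axis a_t = (r₁ + r₂)/2 = (6778 + 24850)/2 = 15814 km.
On the circular orbit at r = 24850 km, v_c = √(μ/r) = 4.005 km/s.
Vis-viva on the transfer ellipse at r = 24850 km gives v_t = √[μ(2/r − 1/a_t)] = 2.622 km/s.
Δv₂ = |v_t − v_c| = |2.622 − 4.005| = 1.383 km/s.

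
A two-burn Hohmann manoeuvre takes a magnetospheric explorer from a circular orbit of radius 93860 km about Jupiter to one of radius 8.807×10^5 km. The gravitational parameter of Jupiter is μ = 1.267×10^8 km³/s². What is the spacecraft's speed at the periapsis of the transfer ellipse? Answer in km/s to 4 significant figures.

The Hohmann ellipse has a_t = (r₁ + r₂)/2 = 4.8728×10^5 km.
At periapsis, r = 93860 km.
Applying v² = μ(2/r − 1/a_t): v = 49.39 km/s.

v = 49.39 km/s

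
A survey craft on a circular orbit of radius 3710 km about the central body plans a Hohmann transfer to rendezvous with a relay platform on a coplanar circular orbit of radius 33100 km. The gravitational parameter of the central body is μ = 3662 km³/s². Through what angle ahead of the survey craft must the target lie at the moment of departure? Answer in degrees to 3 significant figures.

φ = 105°

Transfer-ellipse semi-major axis a_t = (r₁ + r₂)/2 = (3710 + 33100)/2 = 18405 km.
The half-period of the transfer ellipse is t = π√(a_t³/μ) = 1.29627×10^5 s.
Target angular speed ω₂ = √(μ/r₂³) = 1.00489×10^-5 rad/s.
Angle swept by the target during transfer: ω₂·t = 1.3026 rad = 74.63°.
The survey craft traverses 180° on the transfer ellipse, so the target must lead by 180° − 74.63° = 105°.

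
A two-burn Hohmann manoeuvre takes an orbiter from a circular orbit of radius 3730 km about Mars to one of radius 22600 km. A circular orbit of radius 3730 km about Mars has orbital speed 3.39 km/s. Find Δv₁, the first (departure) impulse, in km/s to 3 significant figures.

Δv₁ = 1.05 km/s

From the circular-orbit relation v² = μ/r at r = 3730 km: μ = v²r = (3.39)² × 3730 = 42865.5 km³/s².
Transfer-ellipse semi-major axis a_t = (r₁ + r₂)/2 = (3730 + 22600)/2 = 13165 km.
Circular speed at r = 3730 km: v_c = √(μ/r) = 3.390 km/s.
Vis-viva on the transfer ellipse at r = 3730 km gives v_t = √[μ(2/r − 1/a_t)] = 4.442 km/s.
Δv₁ = |v_t − v_c| = |4.442 − 3.390| = 1.052 km/s.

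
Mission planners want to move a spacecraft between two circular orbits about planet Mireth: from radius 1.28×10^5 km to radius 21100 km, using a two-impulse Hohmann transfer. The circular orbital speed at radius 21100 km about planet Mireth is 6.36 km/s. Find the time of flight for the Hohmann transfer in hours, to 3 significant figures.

From the circular-orbit relation v² = μ/r at r = 21100 km: μ = v²r = (6.36)² × 21100 = 8.53487×10^5 km³/s².
Semi-major axis of the transfer orbit: a_t = (1.280×10^5 + 21100)/2 = 74550 km.
Transfer time t = π√(a_t³/μ) = π√((74550)³ / 8.53487×10^5) = 69220 s.
Converting: 69220 s ÷ 3600 s/hour = 19.2 hours.

t = 19.2 hours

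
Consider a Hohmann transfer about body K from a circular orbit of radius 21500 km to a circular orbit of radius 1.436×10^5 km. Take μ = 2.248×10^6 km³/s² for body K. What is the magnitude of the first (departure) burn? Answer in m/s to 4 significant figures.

Transfer-ellipse semi-major axis a_t = (r₁ + r₂)/2 = (21500 + 1.436×10^5)/2 = 82550 km.
Circular speed at r = 21500 km: v_c = √(μ/r) = 10.225 km/s.
Vis-viva on the transfer ellipse at r = 21500 km gives v_t = √[μ(2/r − 1/a_t)] = 13.486 km/s.
Δv₁ = |v_t − v_c| = |13.486 − 10.225| = 3.261 km/s.

Δv₁ = 3261 m/s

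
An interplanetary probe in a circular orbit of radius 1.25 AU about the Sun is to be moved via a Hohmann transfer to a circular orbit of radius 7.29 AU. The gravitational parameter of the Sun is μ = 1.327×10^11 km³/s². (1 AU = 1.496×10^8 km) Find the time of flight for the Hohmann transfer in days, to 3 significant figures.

In km: r₁ = 1.25 × 1.496×10^8 = 1.870×10^8 km; r₂ = 7.29 × 1.496×10^8 = 1.090584×10^9 km.
Transfer-ellipse semi-major axis a_t = (r₁ + r₂)/2 = (1.870×10^8 + 1.090584×10^9)/2 = 6.38792×10^8 km.
By Kepler's third law the transfer-orbit period is T = 2π√(a_t³/μ), so t = T/2 = 1.392×10^8 s.
Converting: 1.392×10^8 s ÷ 86400 s/day = 1610 days.

t = 1610 days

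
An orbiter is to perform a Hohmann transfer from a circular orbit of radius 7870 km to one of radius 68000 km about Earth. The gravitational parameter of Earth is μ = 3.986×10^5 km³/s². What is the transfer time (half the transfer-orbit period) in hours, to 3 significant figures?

t = 10.2 hours

The Hohmann ellipse has a_t = (r₁ + r₂)/2 = 37935 km.
Transfer time t = π√(a_t³/μ) = π√((37935)³ / 3.986×10^5) = 36770 s.
Converting: 36770 s ÷ 3600 s/hour = 10.2 hours.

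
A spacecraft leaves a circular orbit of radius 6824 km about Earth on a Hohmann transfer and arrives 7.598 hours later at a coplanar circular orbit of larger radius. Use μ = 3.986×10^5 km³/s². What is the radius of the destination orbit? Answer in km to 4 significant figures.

Transfer time t = 7.598 hours = 27352.8 s, and t = π√(a_t³/μ).
So a_t = (μ t²/π²)^(1/3) = (3.986×10^5 × (27352.8)² / π²)^(1/3) = 31147 km.
Since a_t = (r₁ + r₂)/2, r₂ = 2a_t − r₁ = 2×31147 − 6824 = 55470 km.

r₂ = 55470 km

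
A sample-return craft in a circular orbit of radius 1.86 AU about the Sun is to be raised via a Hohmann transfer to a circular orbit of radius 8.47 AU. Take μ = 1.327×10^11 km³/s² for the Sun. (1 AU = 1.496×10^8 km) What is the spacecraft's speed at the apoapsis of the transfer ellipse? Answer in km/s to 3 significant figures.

In km: r₁ = 1.86 × 1.496×10^8 = 2.78256×10^8 km; r₂ = 8.47 × 1.496×10^8 = 1.267112×10^9 km.
The Hohmann ellipse has a_t = (r₁ + r₂)/2 = 7.72684×10^8 km.
The apoapsis of the transfer ellipse is at r = 1.267112×10^9 km.
From the vis-viva equation, v = √[μ(2/r − 1/a_t)] = 6.141 km/s.

v = 6.14 km/s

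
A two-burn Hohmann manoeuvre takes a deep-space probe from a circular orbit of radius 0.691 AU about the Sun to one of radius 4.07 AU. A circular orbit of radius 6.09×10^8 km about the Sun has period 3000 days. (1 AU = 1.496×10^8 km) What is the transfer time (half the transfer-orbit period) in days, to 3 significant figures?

t = 671 days

From Kepler's third law T² = 4π²r³/μ at r = 6.09×10^8 km, T = 3000 days = 3000 × 86400 s = 2.592×10^8 s: μ = 4π²r³/T² = 1.32722×10^11 km³/s².
In km: r₁ = 0.691 × 1.496×10^8 = 1.033736×10^8 km; r₂ = 4.07 × 1.496×10^8 = 6.08872×10^8 km.
Transfer-ellipse semi-major axis a_t = (r₁ + r₂)/2 = (1.033736×10^8 + 6.08872×10^8)/2 = 3.561228×10^8 km.
By Kepler's third law the transfer-orbit period is T = 2π√(a_t³/μ), so t = T/2 = 5.795×10^7 s.
Converting: 5.795×10^7 s ÷ 86400 s/day = 671 days.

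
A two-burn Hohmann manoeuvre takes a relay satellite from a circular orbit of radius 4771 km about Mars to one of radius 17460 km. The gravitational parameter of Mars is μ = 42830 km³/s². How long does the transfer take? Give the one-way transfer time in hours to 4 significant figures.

Transfer-ellipse semi-major axis a_t = (r₁ + r₂)/2 = (4771 + 17460)/2 = 11115.5 km.
Half the transfer-orbit period gives t = π√(a_t³/μ) = 17790 s.
Converting: 17790 s ÷ 3600 s/hour = 4.942 hours.

t = 4.942 hours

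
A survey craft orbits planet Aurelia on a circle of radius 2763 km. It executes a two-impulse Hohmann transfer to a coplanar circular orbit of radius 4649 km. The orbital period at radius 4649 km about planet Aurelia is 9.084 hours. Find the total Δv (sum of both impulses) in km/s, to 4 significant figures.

Δv = 0.2610 km/s

From Kepler's third law T² = 4π²r³/μ at r = 4649 km, T = 9.084 hours = 9.084 × 3600 s = 32702.4 s: μ = 4π²r³/T² = 3709.19 km³/s².
Semi-major axis of the transfer orbit: a_t = (2763 + 4649)/2 = 3706 km.
At r₁ the circular-orbit speed is v₁ = √(μ/r₁) = 1.158642 km/s.
Transfer-orbit speed at r₁ (v² = μ(2/r − 1/a)): v_p = √[μ(2/r₁ − 1/a_t)] = 1.297706 km/s.
First burn Δv₁ = |v_p − v₁| = 0.13906 km/s.
At r₂, v₂ = √(μ/r₂) = 0.89322 km/s.
Transfer-orbit speed at r₂: v_a = √[μ(2/r₂ − 1/a_t)] = 0.77125 km/s.
Second burn Δv₂ = |v₂ − v_a| = 0.12197 km/s.
Δv = Δv₁ + Δv₂ = 0.13906 + 0.12197 = 0.2610 km/s.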